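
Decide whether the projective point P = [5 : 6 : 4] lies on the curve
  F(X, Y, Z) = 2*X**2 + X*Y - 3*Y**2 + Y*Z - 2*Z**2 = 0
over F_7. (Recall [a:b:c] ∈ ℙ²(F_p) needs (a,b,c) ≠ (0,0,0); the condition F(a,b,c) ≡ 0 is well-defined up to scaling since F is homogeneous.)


F(5,6,4) ≡ 6 (mod 7); P is NOT on the curve.

Evaluate F(5, 6, 4) term-by-term (mod 7).
  2*X**2 ↦ 2·25·1·1 = 50
  X*Y ↦ 1·5·6·1 = 30
  -3*Y**2 ↦ -3·1·36·1 = -108
  Y*Z ↦ 1·1·6·4 = 24
  -2*Z**2 ↦ -2·1·1·16 = -32
Sum: F(5, 6, 4) = (50) + (30) + (-108) + (24) + (-32) = -36.
Reducing mod 7: -36 ≡ 6 (mod 7).
Since F(a, b, c) ≡ 6 ≠ 0 (mod 7), P does NOT lie on the curve.


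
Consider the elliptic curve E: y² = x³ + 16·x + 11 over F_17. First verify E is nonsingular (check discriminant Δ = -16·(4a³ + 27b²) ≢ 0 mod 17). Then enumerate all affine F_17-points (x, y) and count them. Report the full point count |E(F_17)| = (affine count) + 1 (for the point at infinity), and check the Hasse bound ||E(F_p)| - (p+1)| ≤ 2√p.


Affine points = {(2, 0), (3, 1), (3, 16), (6, 0), (9, 0), (10, 7), (10, 10), (13, 6), (13, 11), (14, 2), (14, 15)}; affine count = 11; |E(F_17)| = 12.

Discriminant check: Δ ∝ 4a³ + 27b² = 4·16³ + 27·11² = 4·4096 + 27·121 ≡ 16 (mod 17). Nonzero ⇒ E is nonsingular.
For each x ∈ F_17, compute rhs = x³ + 16·x + 11 mod 17, then count y ∈ F_17 with y² ≡ rhs.
  x = 0: rhs = 11, matching y values: none (0 points).
  x = 1: rhs = 11, matching y values: none (0 points).
  x = 2: rhs = 0, matching y values: 0 (1 points).
  x = 3: rhs = 1, matching y values: 1, 16 (2 points).
  x = 4: rhs = 3, matching y values: none (0 points).
  x = 5: rhs = 12, matching y values: none (0 points).
  x = 6: rhs = 0, matching y values: 0 (1 points).
  x = 7: rhs = 7, matching y values: none (0 points).
  x = 8: rhs = 5, matching y values: none (0 points).
  x = 9: rhs = 0, matching y values: 0 (1 points).
  x = 10: rhs = 15, matching y values: 7, 10 (2 points).
  x = 11: rhs = 5, matching y values: none (0 points).
  x = 12: rhs = 10, matching y values: none (0 points).
  x = 13: rhs = 2, matching y values: 6, 11 (2 points).
  x = 14: rhs = 4, matching y values: 2, 15 (2 points).
  x = 15: rhs = 5, matching y values: none (0 points).
  x = 16: rhs = 11, matching y values: none (0 points).
Total affine count: 11.
Full point count |E(F_17)| = 11 + 1 = 12.
Hasse bound: |12 − (17+1)| = |-6| = 6 ≤ 2√17 ≈ 8.2462 ✓.


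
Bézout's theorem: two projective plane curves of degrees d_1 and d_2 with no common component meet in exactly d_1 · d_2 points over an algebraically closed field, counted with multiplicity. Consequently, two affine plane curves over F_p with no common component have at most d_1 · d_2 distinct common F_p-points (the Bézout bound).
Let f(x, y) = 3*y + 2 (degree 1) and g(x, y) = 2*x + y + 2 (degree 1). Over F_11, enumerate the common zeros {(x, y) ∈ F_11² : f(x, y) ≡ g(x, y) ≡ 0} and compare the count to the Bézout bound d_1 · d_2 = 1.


Common zeros: {(3, 3)}; count = 1; Bézout bound = 1.

deg(f) = 1, deg(g) = 1, so Bézout bound = 1.
Scan x ∈ F_11. For each x, list the y ∈ F_11 with f(x, y) ≡ 0 and those with g(x, y) ≡ 0 (mod 11); the common zeros in that column are the intersection.
  x = 0: f ≡ 0 at y ∈ {3}; g ≡ 0 at y ∈ {9}; common: ∅.
  x = 1: f ≡ 0 at y ∈ {3}; g ≡ 0 at y ∈ {7}; common: ∅.
  x = 2: f ≡ 0 at y ∈ {3}; g ≡ 0 at y ∈ {5}; common: ∅.
  x = 3: f ≡ 0 at y ∈ {3}; g ≡ 0 at y ∈ {3}; common: {3}.
  x = 4: f ≡ 0 at y ∈ {3}; g ≡ 0 at y ∈ {1}; common: ∅.
  x = 5: f ≡ 0 at y ∈ {3}; g ≡ 0 at y ∈ {10}; common: ∅.
  x = 6: f ≡ 0 at y ∈ {3}; g ≡ 0 at y ∈ {8}; common: ∅.
  x = 7: f ≡ 0 at y ∈ {3}; g ≡ 0 at y ∈ {6}; common: ∅.
  x = 8: f ≡ 0 at y ∈ {3}; g ≡ 0 at y ∈ {4}; common: ∅.
  x = 9: f ≡ 0 at y ∈ {3}; g ≡ 0 at y ∈ {2}; common: ∅.
  x = 10: f ≡ 0 at y ∈ {3}; g ≡ 0 at y ∈ {0}; common: ∅.
Collecting: common zeros = {(3, 3)}, so the count is 1.
Comparison with the Bézout bound: 1 ≤ 1 = deg(f)·deg(g), as expected for curves with no common component (the bound is attained).


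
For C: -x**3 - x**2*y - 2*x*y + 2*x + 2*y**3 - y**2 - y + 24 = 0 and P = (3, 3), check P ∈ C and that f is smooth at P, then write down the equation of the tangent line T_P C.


Tangent line at P: -49*x + 32*y + 51 = 0.

Step 1: f(3, 3) = 0, so P lies on C.
Step 2: partial derivatives
  f_x(x, y) = -3*x**2 - 2*x*y - 2*y + 2, f_y(x, y) = -x**2 - 2*x + 6*y**2 - 2*y - 1.
  f_x(P) = -49, f_y(P) = 32 (gradient nonzero, so P is smooth).
Step 3: tangent line at P: -49·(x − 3) + 32·(y − 3) = 0.
Expanding: -49*x + 32*y + 51 = 0.


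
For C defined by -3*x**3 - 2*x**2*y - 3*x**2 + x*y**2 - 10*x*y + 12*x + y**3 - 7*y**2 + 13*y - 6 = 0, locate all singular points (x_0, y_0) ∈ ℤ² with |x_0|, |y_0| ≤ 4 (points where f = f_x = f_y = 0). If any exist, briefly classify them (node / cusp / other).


Singular points: {(-1, 3)}; classification: cusp.

Compute partial derivatives:
  f_x = -9*x**2 - 4*x*y - 6*x + y**2 - 10*y + 12.
  f_y = -2*x**2 + 2*x*y - 10*x + 3*y**2 - 14*y + 13.
Scan x_0 ∈ {−4, ..., 4}. For each x_0, f_y(x_0, y) is a polynomial in y; find its integer roots y ∈ {−4, ..., 4}, then test f_x and f at those candidates.
  x = -4: f_y(-4, y) = 3*y**2 - 22*y + 21; no integer root y with |y| ≤ 4.
  x = -3: f_y(-3, y) = 3*y**2 - 20*y + 25; no integer root y with |y| ≤ 4.
  x = -2: f_y(-2, y) = 3*y**2 - 18*y + 25; no integer root y with |y| ≤ 4.
  x = -1: f_y(-1, y) = 3*y**2 - 16*y + 21; vanishes at y ∈ {3}. (-1, 3): f_x = 0, f = 0 — SINGULAR.
  x = 0: f_y(0, y) = 3*y**2 - 14*y + 13; no integer root y with |y| ≤ 4.
  x = 1: f_y(1, y) = 3*y**2 - 12*y + 1; no integer root y with |y| ≤ 4.
  x = 2: f_y(2, y) = 3*y**2 - 10*y - 15; no integer root y with |y| ≤ 4.
  x = 3: f_y(3, y) = 3*y**2 - 8*y - 35; no integer root y with |y| ≤ 4.
  x = 4: f_y(4, y) = 3*y**2 - 6*y - 59; no integer root y with |y| ≤ 4.
Only singular point on the grid: (-1, 3).
Classify: substitute x = -1 + u, y = 3 + v and expand: f = -3*u**3 - 2*u**2*v + u*v**2 + v**3 + v**2.
No constant or linear terms (consistent with a singular point). Quadratic part: v**2. Cubic part: -3*u**3 - 2*u**2*v + u*v**2 + v**3.
The quadratic part v**2 is a perfect square, so there is a single (double) tangent line v = 0, i.e. y = 3. Restricting the cubic part to that line (v = 0) leaves -3*u**3 ≠ 0, so f is not divisible by v and the branch is v² ≈ 3*u**3 to lowest order — this is a cusp.
Classification: cusp.


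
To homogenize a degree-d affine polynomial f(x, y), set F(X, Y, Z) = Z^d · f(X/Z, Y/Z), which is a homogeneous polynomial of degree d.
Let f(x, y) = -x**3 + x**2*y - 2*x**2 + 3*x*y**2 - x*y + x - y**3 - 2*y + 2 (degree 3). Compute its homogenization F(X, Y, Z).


F(X, Y, Z) = -X**3 + X**2*Y - 2*X**2*Z + 3*X*Y**2 - X*Y*Z + X*Z**2 - Y**3 - 2*Y*Z**2 + 2*Z**3

deg(f) = 3.
Substitute x = X/Z, y = Y/Z into f, then multiply by Z^3.
  monomial -1·x^3·y^0 ↦ -1·X^3·Y^0·Z^0.
  monomial 1·x^2·y^1 ↦ 1·X^2·Y^1·Z^0.
  monomial -2·x^2·y^0 ↦ -2·X^2·Y^0·Z^1.
  monomial 3·x^1·y^2 ↦ 3·X^1·Y^2·Z^0.
  monomial -1·x^1·y^1 ↦ -1·X^1·Y^1·Z^1.
  monomial 1·x^1·y^0 ↦ 1·X^1·Y^0·Z^2.
  monomial -1·x^0·y^3 ↦ -1·X^0·Y^3·Z^0.
  monomial -2·x^0·y^1 ↦ -2·X^0·Y^1·Z^2.
  monomial 2·x^0·y^0 ↦ 2·X^0·Y^0·Z^3.
Collecting: F(X, Y, Z) = -X**3 + X**2*Y - 2*X**2*Z + 3*X*Y**2 - X*Y*Z + X*Z**2 - Y**3 - 2*Y*Z**2 + 2*Z**3.


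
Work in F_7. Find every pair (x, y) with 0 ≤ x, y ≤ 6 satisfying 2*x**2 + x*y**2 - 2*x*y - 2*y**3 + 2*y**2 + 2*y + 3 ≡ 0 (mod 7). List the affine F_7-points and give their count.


Affine F_7-points: {(2, 2), (3, 0), (3, 3), (4, 0), (4, 4), (4, 6), (5, 2), (5, 6), (6, 3), (6, 4)}; count = 10.

For each of the 49 pairs (x, y) ∈ F_7², evaluate f(x, y) mod 7. Record the zeros.
  x = 0: [0↦3, 1↦5, 2↦6, 3↦1, 4↦6, 5↦2, 6↦5]  zeros at y ∈ ∅
  x = 1: [0↦5, 1↦6, 2↦1, 3↦6, 4↦2, 5↦5, 6↦3]  zeros at y ∈ ∅
  x = 2: [0↦4, 1↦4, 2↦0, 3↦1, 4↦2, 5↦5, 6↦5]  zeros at y ∈ {2}
  x = 3: [0↦0, 1↦6, 2↦3, 3↦0, 4↦6, 5↦2, 6↦4]  zeros at y ∈ {0, 3}
  x = 4: [0↦0, 1↦5, 2↦3, 3↦3, 4↦0, 5↦3, 6↦0]  zeros at y ∈ {0, 4, 6}
  x = 5: [0↦4, 1↦1, 2↦0, 3↦3, 4↦5, 5↦1, 6↦0]  zeros at y ∈ {2, 6}
  x = 6: [0↦5, 1↦1, 2↦1, 3↦0, 4↦0, 5↦3, 6↦4]  zeros at y ∈ {3, 4}
Collecting zeros: affine points = {(2, 2), (3, 0), (3, 3), (4, 0), (4, 4), (4, 6), (5, 2), (5, 6), (6, 3), (6, 4)}.
Total count |C(F_7)_aff| = 10.


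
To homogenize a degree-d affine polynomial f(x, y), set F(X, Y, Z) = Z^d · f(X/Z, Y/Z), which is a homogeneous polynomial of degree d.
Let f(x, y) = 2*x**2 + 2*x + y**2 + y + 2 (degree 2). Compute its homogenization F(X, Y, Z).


F(X, Y, Z) = 2*X**2 + 2*X*Z + Y**2 + Y*Z + 2*Z**2

deg(f) = 2.
Substitute x = X/Z, y = Y/Z into f, then multiply by Z^2.
  monomial 2·x^2·y^0 ↦ 2·X^2·Y^0·Z^0.
  monomial 2·x^1·y^0 ↦ 2·X^1·Y^0·Z^1.
  monomial 1·x^0·y^2 ↦ 1·X^0·Y^2·Z^0.
  monomial 1·x^0·y^1 ↦ 1·X^0·Y^1·Z^1.
  monomial 2·x^0·y^0 ↦ 2·X^0·Y^0·Z^2.
Collecting: F(X, Y, Z) = 2*X**2 + 2*X*Z + Y**2 + Y*Z + 2*Z**2.


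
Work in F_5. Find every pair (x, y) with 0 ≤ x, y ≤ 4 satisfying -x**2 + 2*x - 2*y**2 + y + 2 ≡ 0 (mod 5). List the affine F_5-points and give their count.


Affine F_5-points: {(1, 4)}; count = 1.

For each of the 25 pairs (x, y) ∈ F_5², evaluate f(x, y) mod 5. Record the zeros.
  x = 0: [0↦2, 1↦1, 2↦1, 3↦2, 4↦4]  zeros at y ∈ ∅
  x = 1: [0↦3, 1↦2, 2↦2, 3↦3, 4↦0]  zeros at y ∈ {4}
  x = 2: [0↦2, 1↦1, 2↦1, 3↦2, 4↦4]  zeros at y ∈ ∅
  x = 3: [0↦4, 1↦3, 2↦3, 3↦4, 4↦1]  zeros at y ∈ ∅
  x = 4: [0↦4, 1↦3, 2↦3, 3↦4, 4↦1]  zeros at y ∈ ∅
Collecting zeros: affine points = {(1, 4)}.
Total count |C(F_5)_aff| = 1.


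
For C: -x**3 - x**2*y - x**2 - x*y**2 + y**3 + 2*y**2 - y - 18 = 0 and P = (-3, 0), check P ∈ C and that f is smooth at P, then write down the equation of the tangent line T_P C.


Tangent line at P: -21*x - 10*y - 63 = 0.

Step 1: f(-3, 0) = 0, so P lies on C.
Step 2: partial derivatives
  f_x(x, y) = -3*x**2 - 2*x*y - 2*x - y**2, f_y(x, y) = -x**2 - 2*x*y + 3*y**2 + 4*y - 1.
  f_x(P) = -21, f_y(P) = -10 (gradient nonzero, so P is smooth).
Step 3: tangent line at P: -21·(x − -3) + -10·(y − 0) = 0.
Expanding: -21*x - 10*y - 63 = 0.


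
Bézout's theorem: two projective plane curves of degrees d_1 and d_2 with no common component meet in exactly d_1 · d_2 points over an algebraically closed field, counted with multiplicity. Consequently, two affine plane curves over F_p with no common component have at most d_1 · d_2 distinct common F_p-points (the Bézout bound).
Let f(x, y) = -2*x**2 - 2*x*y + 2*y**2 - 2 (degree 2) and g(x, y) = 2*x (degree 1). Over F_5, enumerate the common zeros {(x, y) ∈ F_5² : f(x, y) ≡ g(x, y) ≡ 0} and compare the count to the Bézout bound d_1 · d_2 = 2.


Common zeros: {(0, 1), (0, 4)}; count = 2; Bézout bound = 2.

deg(f) = 2, deg(g) = 1, so Bézout bound = 2.
Scan x ∈ F_5. For each x, list the y ∈ F_5 with f(x, y) ≡ 0 and those with g(x, y) ≡ 0 (mod 5); the common zeros in that column are the intersection.
  x = 0: f ≡ 0 at y ∈ {1, 4}; g ≡ 0 at y ∈ {0, 1, 2, 3, 4}; common: {1, 4}.
  x = 1: f ≡ 0 at y ∈ {2, 4}; g ≡ 0 at y ∈ ∅; common: ∅.
  x = 2: f ≡ 0 at y ∈ {0, 2}; g ≡ 0 at y ∈ ∅; common: ∅.
  x = 3: f ≡ 0 at y ∈ {0, 3}; g ≡ 0 at y ∈ ∅; common: ∅.
  x = 4: f ≡ 0 at y ∈ {1, 3}; g ≡ 0 at y ∈ ∅; common: ∅.
Collecting: common zeros = {(0, 1), (0, 4)}, so the count is 2.
Comparison with the Bézout bound: 2 ≤ 2 = deg(f)·deg(g), as expected for curves with no common component (the bound is attained).


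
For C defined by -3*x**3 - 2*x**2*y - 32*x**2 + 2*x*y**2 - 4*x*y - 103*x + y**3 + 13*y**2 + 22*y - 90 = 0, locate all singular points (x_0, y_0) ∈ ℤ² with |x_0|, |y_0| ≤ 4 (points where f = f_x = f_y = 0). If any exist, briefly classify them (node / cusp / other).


Singular points: {(-3, -2)}; classification: node.

Compute partial derivatives:
  f_x = -9*x**2 - 4*x*y - 64*x + 2*y**2 - 4*y - 103.
  f_y = -2*x**2 + 4*x*y - 4*x + 3*y**2 + 26*y + 22.
Scan x_0 ∈ {−4, ..., 4}. For each x_0, f_y(x_0, y) is a polynomial in y; find its integer roots y ∈ {−4, ..., 4}, then test f_x and f at those candidates.
  x = -4: f_y(-4, y) = 3*y**2 + 10*y + 6; no integer root y with |y| ≤ 4.
  x = -3: f_y(-3, y) = 3*y**2 + 14*y + 16; vanishes at y ∈ {-2}. (-3, -2): f_x = 0, f = 0 — SINGULAR.
  x = -2: f_y(-2, y) = 3*y**2 + 18*y + 22; no integer root y with |y| ≤ 4.
  x = -1: f_y(-1, y) = 3*y**2 + 22*y + 24; no integer root y with |y| ≤ 4.
  x = 0: f_y(0, y) = 3*y**2 + 26*y + 22; no integer root y with |y| ≤ 4.
  x = 1: f_y(1, y) = 3*y**2 + 30*y + 16; no integer root y with |y| ≤ 4.
  x = 2: f_y(2, y) = 3*y**2 + 34*y + 6; no integer root y with |y| ≤ 4.
  x = 3: f_y(3, y) = 3*y**2 + 38*y - 8; no integer root y with |y| ≤ 4.
  x = 4: f_y(4, y) = 3*y**2 + 42*y - 26; no integer root y with |y| ≤ 4.
Only singular point on the grid: (-3, -2).
Classify: substitute x = -3 + u, y = -2 + v and expand: f = -3*u**3 - 2*u**2*v - u**2 + 2*u*v**2 + v**3 + v**2.
No constant or linear terms (consistent with a singular point). Quadratic part: -u**2 + v**2. Cubic part: -3*u**3 - 2*u**2*v + 2*u*v**2 + v**3.
The quadratic part v**2 - u**2 = (v − u)(v + u) splits into two distinct linear factors, so there are two distinct tangent lines y − -2 = ±(x − -3) — this is a node (ordinary double point).
Classification: node.


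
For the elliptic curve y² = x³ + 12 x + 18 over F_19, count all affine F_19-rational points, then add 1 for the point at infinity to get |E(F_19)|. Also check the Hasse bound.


Affine points = {(3, 9), (3, 10), (4, 4), (4, 15), (9, 0), (10, 6), (10, 13), (12, 3), (12, 16), (14, 2), (14, 17), (15, 1), (15, 18), (17, 9), (17, 10), (18, 9), (18, 10)}; affine count = 17; |E(F_19)| = 18.

Discriminant check: Δ ∝ 4a³ + 27b² = 4·12³ + 27·18² = 4·1728 + 27·324 ≡ 4 (mod 19). Nonzero ⇒ E is nonsingular.
For each x ∈ F_19, compute rhs = x³ + 12·x + 18 mod 19, then count y ∈ F_19 with y² ≡ rhs.
  x = 0: rhs = 18, matching y values: none (0 points).
  x = 1: rhs = 12, matching y values: none (0 points).
  x = 2: rhs = 12, matching y values: none (0 points).
  x = 3: rhs = 5, matching y values: 9, 10 (2 points).
  x = 4: rhs = 16, matching y values: 4, 15 (2 points).
  x = 5: rhs = 13, matching y values: none (0 points).
  x = 6: rhs = 2, matching y values: none (0 points).
  x = 7: rhs = 8, matching y values: none (0 points).
  x = 8: rhs = 18, matching y values: none (0 points).
  x = 9: rhs = 0, matching y values: 0 (1 points).
  x = 10: rhs = 17, matching y values: 6, 13 (2 points).
  x = 11: rhs = 18, matching y values: none (0 points).
  x = 12: rhs = 9, matching y values: 3, 16 (2 points).
  x = 13: rhs = 15, matching y values: none (0 points).
  x = 14: rhs = 4, matching y values: 2, 17 (2 points).
  x = 15: rhs = 1, matching y values: 1, 18 (2 points).
  x = 16: rhs = 12, matching y values: none (0 points).
  x = 17: rhs = 5, matching y values: 9, 10 (2 points).
  x = 18: rhs = 5, matching y values: 9, 10 (2 points).
Total affine count: 17.
Full point count |E(F_19)| = 17 + 1 = 18.
Hasse bound: |18 − (19+1)| = |-2| = 2 ≤ 2√19 ≈ 8.7178 ✓.


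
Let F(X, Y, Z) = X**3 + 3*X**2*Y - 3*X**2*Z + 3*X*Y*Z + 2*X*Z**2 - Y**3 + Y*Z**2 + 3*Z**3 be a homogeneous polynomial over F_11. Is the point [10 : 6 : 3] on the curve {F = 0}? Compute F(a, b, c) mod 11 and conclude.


F(10,6,3) ≡ 9 (mod 11); P is NOT on the curve.

Evaluate F(10, 6, 3) term-by-term (mod 11).
  X**3 ↦ 1·1000·1·1 = 1000
  3*X**2*Y ↦ 3·100·6·1 = 1800
  -3*X**2*Z ↦ -3·100·1·3 = -900
  3*X*Y*Z ↦ 3·10·6·3 = 540
  2*X*Z**2 ↦ 2·10·1·9 = 180
  -Y**3 ↦ -1·1·216·1 = -216
  Y*Z**2 ↦ 1·1·6·9 = 54
  3*Z**3 ↦ 3·1·1·27 = 81
Sum: F(10, 6, 3) = (1000) + (1800) + (-900) + (540) + (180) + (-216) + (54) + (81) = 2539.
Reducing mod 11: 2539 ≡ 9 (mod 11).
Since F(a, b, c) ≡ 9 ≠ 0 (mod 11), P does NOT lie on the curve.


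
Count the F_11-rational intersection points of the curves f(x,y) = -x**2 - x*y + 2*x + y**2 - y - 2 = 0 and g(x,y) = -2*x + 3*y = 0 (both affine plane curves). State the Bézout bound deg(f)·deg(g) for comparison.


Common zeros: {(7, 1)}; count = 1; Bézout bound = 2.

deg(f) = 2, deg(g) = 1, so Bézout bound = 2.
Scan x ∈ F_11. For each x, list the y ∈ F_11 with f(x, y) ≡ 0 and those with g(x, y) ≡ 0 (mod 11); the common zeros in that column are the intersection.
  x = 0: f ≡ 0 at y ∈ {2, 10}; g ≡ 0 at y ∈ {0}; common: ∅.
  x = 1: f ≡ 0 at y ∈ ∅; g ≡ 0 at y ∈ {8}; common: ∅.
  x = 2: f ≡ 0 at y ∈ ∅; g ≡ 0 at y ∈ {5}; common: ∅.
  x = 3: f ≡ 0 at y ∈ {5, 10}; g ≡ 0 at y ∈ {2}; common: ∅.
  x = 4: f ≡ 0 at y ∈ ∅; g ≡ 0 at y ∈ {10}; common: ∅.
  x = 5: f ≡ 0 at y ∈ {1, 5}; g ≡ 0 at y ∈ {7}; common: ∅.
  x = 6: f ≡ 0 at y ∈ ∅; g ≡ 0 at y ∈ {4}; common: ∅.
  x = 7: f ≡ 0 at y ∈ {1, 7}; g ≡ 0 at y ∈ {1}; common: {1}.
  x = 8: f ≡ 0 at y ∈ ∅; g ≡ 0 at y ∈ {9}; common: ∅.
  x = 9: f ≡ 0 at y ∈ ∅; g ≡ 0 at y ∈ {6}; common: ∅.
  x = 10: f ≡ 0 at y ∈ {4, 7}; g ≡ 0 at y ∈ {3}; common: ∅.
Collecting: common zeros = {(7, 1)}, so the count is 1.
Comparison with the Bézout bound: 1 ≤ 2 = deg(f)·deg(g), as expected for curves with no common component (the affine F_11-count falls short of the bound because intersections may lie at infinity, over extension fields, or carry multiplicity).


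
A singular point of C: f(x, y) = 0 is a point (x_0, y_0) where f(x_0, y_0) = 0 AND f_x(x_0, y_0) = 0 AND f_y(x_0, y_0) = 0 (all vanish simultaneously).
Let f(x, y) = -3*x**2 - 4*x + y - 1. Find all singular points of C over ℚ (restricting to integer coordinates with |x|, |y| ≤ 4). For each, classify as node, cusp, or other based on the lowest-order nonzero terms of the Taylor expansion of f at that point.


No singular points in the scanned grid; C is smooth there.

Compute partial derivatives:
  f_x = -6*x - 4.
  f_y = 1.
f_y = 1 is a nonzero constant, so f_y never vanishes: no point (x, y) can satisfy f = f_x = f_y = 0. In particular no (x, y) ∈ {−4, ..., 4}² is singular; the curve is smooth.


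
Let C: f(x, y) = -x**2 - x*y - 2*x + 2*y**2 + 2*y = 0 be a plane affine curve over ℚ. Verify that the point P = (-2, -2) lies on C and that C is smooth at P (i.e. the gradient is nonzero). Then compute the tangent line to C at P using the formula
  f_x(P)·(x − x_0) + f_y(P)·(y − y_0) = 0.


Tangent line at P: 4*x - 4*y = 0.

Step 1: f(-2, -2) = 0, so P lies on C.
Step 2: partial derivatives
  f_x(x, y) = -2*x - y - 2, f_y(x, y) = -x + 4*y + 2.
  f_x(P) = 4, f_y(P) = -4 (gradient nonzero, so P is smooth).
Step 3: tangent line at P: 4·(x − -2) + -4·(y − -2) = 0.
Expanding: 4*x - 4*y = 0.


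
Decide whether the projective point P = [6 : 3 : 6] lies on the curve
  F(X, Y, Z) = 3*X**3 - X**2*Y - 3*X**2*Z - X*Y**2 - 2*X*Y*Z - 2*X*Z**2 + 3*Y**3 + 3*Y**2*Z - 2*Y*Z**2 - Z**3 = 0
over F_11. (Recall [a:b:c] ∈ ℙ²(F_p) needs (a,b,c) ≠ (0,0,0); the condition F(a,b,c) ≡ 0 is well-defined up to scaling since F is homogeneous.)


F(6,3,6) ≡ 2 (mod 11); P is NOT on the curve.

Evaluate F(6, 3, 6) term-by-term (mod 11).
  3*X**3 ↦ 3·216·1·1 = 648
  -X**2*Y ↦ -1·36·3·1 = -108
  -3*X**2*Z ↦ -3·36·1·6 = -648
  -X*Y**2 ↦ -1·6·9·1 = -54
  -2*X*Y*Z ↦ -2·6·3·6 = -216
  -2*X*Z**2 ↦ -2·6·1·36 = -432
  3*Y**3 ↦ 3·1·27·1 = 81
  3*Y**2*Z ↦ 3·1·9·6 = 162
  -2*Y*Z**2 ↦ -2·1·3·36 = -216
  -Z**3 ↦ -1·1·1·216 = -216
Sum: F(6, 3, 6) = (648) + (-108) + (-648) + (-54) + (-216) + (-432) + (81) + (162) + (-216) + (-216) = -999.
Reducing mod 11: -999 ≡ 2 (mod 11).
Since F(a, b, c) ≡ 2 ≠ 0 (mod 11), P does NOT lie on the curve.


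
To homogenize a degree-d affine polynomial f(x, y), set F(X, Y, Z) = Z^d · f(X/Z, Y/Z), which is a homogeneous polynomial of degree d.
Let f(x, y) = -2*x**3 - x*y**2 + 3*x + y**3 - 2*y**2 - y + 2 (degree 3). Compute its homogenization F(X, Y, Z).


F(X, Y, Z) = -2*X**3 - X*Y**2 + 3*X*Z**2 + Y**3 - 2*Y**2*Z - Y*Z**2 + 2*Z**3

deg(f) = 3.
Substitute x = X/Z, y = Y/Z into f, then multiply by Z^3.
  monomial -2·x^3·y^0 ↦ -2·X^3·Y^0·Z^0.
  monomial -1·x^1·y^2 ↦ -1·X^1·Y^2·Z^0.
  monomial 3·x^1·y^0 ↦ 3·X^1·Y^0·Z^2.
  monomial 1·x^0·y^3 ↦ 1·X^0·Y^3·Z^0.
  monomial -2·x^0·y^2 ↦ -2·X^0·Y^2·Z^1.
  monomial -1·x^0·y^1 ↦ -1·X^0·Y^1·Z^2.
  monomial 2·x^0·y^0 ↦ 2·X^0·Y^0·Z^3.
Collecting: F(X, Y, Z) = -2*X**3 - X*Y**2 + 3*X*Z**2 + Y**3 - 2*Y**2*Z - Y*Z**2 + 2*Z**3.


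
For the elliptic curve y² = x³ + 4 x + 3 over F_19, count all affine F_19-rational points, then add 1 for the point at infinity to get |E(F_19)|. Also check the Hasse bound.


Affine points = {(2, 0), (3, 2), (3, 17), (4, 8), (4, 11), (10, 6), (10, 13), (17, 5), (17, 14), (18, 6), (18, 13)}; affine count = 11; |E(F_19)| = 12.

Discriminant check: Δ ∝ 4a³ + 27b² = 4·4³ + 27·3² = 4·64 + 27·9 ≡ 5 (mod 19). Nonzero ⇒ E is nonsingular.
For each x ∈ F_19, compute rhs = x³ + 4·x + 3 mod 19, then count y ∈ F_19 with y² ≡ rhs.
  x = 0: rhs = 3, matching y values: none (0 points).
  x = 1: rhs = 8, matching y values: none (0 points).
  x = 2: rhs = 0, matching y values: 0 (1 points).
  x = 3: rhs = 4, matching y values: 2, 17 (2 points).
  x = 4: rhs = 7, matching y values: 8, 11 (2 points).
  x = 5: rhs = 15, matching y values: none (0 points).
  x = 6: rhs = 15, matching y values: none (0 points).
  x = 7: rhs = 13, matching y values: none (0 points).
  x = 8: rhs = 15, matching y values: none (0 points).
  x = 9: rhs = 8, matching y values: none (0 points).
  x = 10: rhs = 17, matching y values: 6, 13 (2 points).
  x = 11: rhs = 10, matching y values: none (0 points).
  x = 12: rhs = 12, matching y values: none (0 points).
  x = 13: rhs = 10, matching y values: none (0 points).
  x = 14: rhs = 10, matching y values: none (0 points).
  x = 15: rhs = 18, matching y values: none (0 points).
  x = 16: rhs = 2, matching y values: none (0 points).
  x = 17: rhs = 6, matching y values: 5, 14 (2 points).
  x = 18: rhs = 17, matching y values: 6, 13 (2 points).
Total affine count: 11.
Full point count |E(F_19)| = 11 + 1 = 12.
Hasse bound: |12 − (19+1)| = |-8| = 8 ≤ 2√19 ≈ 8.7178 ✓.


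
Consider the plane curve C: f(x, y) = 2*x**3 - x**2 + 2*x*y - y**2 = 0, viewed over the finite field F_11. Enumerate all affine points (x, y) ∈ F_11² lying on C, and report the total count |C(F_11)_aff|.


Affine F_11-points: {(0, 0), (2, 6), (2, 9), (6, 0), (6, 1), (7, 5), (7, 9), (8, 7), (8, 9), (10, 2), (10, 7)}; count = 11.

For each of the 121 pairs (x, y) ∈ F_11², evaluate f(x, y) mod 11. Record the zeros.
  x = 0: [0↦0, 1↦10, 2↦7, 3↦2, 4↦6, 5↦8, 6↦8, 7↦6, 8↦2, 9↦7, 10↦10]  zeros at y ∈ {0}
  x = 1: [0↦1, 1↦2, 2↦1, 3↦9, 4↦4, 5↦8, 6↦10, 7↦10, 8↦8, 9↦4, 10↦9]  zeros at y ∈ ∅
  x = 2: [0↦1, 1↦4, 2↦5, 3↦4, 4↦1, 5↦7, 6↦0, 7↦2, 8↦2, 9↦0, 10↦7]  zeros at y ∈ {6, 9}
  x = 3: [0↦1, 1↦6, 2↦9, 3↦10, 4↦9, 5↦6, 6↦1, 7↦5, 8↦7, 9↦7, 10↦5]  zeros at y ∈ ∅
  x = 4: [0↦2, 1↦9, 2↦3, 3↦6, 4↦7, 5↦6, 6↦3, 7↦9, 8↦2, 9↦4, 10↦4]  zeros at y ∈ ∅
  x = 5: [0↦5, 1↦3, 2↦10, 3↦4, 4↦7, 5↦8, 6↦7, 7↦4, 8↦10, 9↦3, 10↦5]  zeros at y ∈ ∅
  x = 6: [0↦0, 1↦0, 2↦9, 3↦5, 4↦10, 5↦2, 6↦3, 7↦2, 8↦10, 9↦5, 10↦9]  zeros at y ∈ {0, 1}
  x = 7: [0↦10, 1↦1, 2↦1, 3↦10, 4↦6, 5↦0, 6↦3, 7↦4, 8↦3, 9↦0, 10↦6]  zeros at y ∈ {5, 9}
  x = 8: [0↦3, 1↦7, 2↦9, 3↦9, 4↦7, 5↦3, 6↦8, 7↦0, 8↦1, 9↦0, 10↦8]  zeros at y ∈ {7, 9}
  x = 9: [0↦2, 1↦8, 2↦1, 3↦3, 4↦3, 5↦1, 6↦8, 7↦2, 8↦5, 9↦6, 10↦5]  zeros at y ∈ ∅
  x = 10: [0↦8, 1↦5, 2↦0, 3↦4, 4↦6, 5↦6, 6↦4, 7↦0, 8↦5, 9↦8, 10↦9]  zeros at y ∈ {2, 7}
Collecting zeros: affine points = {(0, 0), (2, 6), (2, 9), (6, 0), (6, 1), (7, 5), (7, 9), (8, 7), (8, 9), (10, 2), (10, 7)}.
Total count |C(F_11)_aff| = 11.


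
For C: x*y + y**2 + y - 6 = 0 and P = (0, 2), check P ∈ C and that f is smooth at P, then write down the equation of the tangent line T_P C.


Tangent line at P: 2*x + 5*y - 10 = 0.

Step 1: f(0, 2) = 0, so P lies on C.
Step 2: partial derivatives
  f_x(x, y) = y, f_y(x, y) = x + 2*y + 1.
  f_x(P) = 2, f_y(P) = 5 (gradient nonzero, so P is smooth).
Step 3: tangent line at P: 2·(x − 0) + 5·(y − 2) = 0.
Expanding: 2*x + 5*y - 10 = 0.


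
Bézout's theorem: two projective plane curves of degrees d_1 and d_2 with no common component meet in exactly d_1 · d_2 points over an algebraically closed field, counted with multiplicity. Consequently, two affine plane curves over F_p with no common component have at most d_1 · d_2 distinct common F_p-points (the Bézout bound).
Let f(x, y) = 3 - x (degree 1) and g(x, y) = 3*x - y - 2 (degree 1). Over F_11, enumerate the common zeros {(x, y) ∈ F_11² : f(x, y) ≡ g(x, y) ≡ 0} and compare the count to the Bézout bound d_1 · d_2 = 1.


Common zeros: {(3, 7)}; count = 1; Bézout bound = 1.

deg(f) = 1, deg(g) = 1, so Bézout bound = 1.
Scan x ∈ F_11. For each x, list the y ∈ F_11 with f(x, y) ≡ 0 and those with g(x, y) ≡ 0 (mod 11); the common zeros in that column are the intersection.
  x = 0: f ≡ 0 at y ∈ ∅; g ≡ 0 at y ∈ {9}; common: ∅.
  x = 1: f ≡ 0 at y ∈ ∅; g ≡ 0 at y ∈ {1}; common: ∅.
  x = 2: f ≡ 0 at y ∈ ∅; g ≡ 0 at y ∈ {4}; common: ∅.
  x = 3: f ≡ 0 at y ∈ {0, 1, 2, 3, 4, 5, 6, 7, 8, 9, 10}; g ≡ 0 at y ∈ {7}; common: {7}.
  x = 4: f ≡ 0 at y ∈ ∅; g ≡ 0 at y ∈ {10}; common: ∅.
  x = 5: f ≡ 0 at y ∈ ∅; g ≡ 0 at y ∈ {2}; common: ∅.
  x = 6: f ≡ 0 at y ∈ ∅; g ≡ 0 at y ∈ {5}; common: ∅.
  x = 7: f ≡ 0 at y ∈ ∅; g ≡ 0 at y ∈ {8}; common: ∅.
  x = 8: f ≡ 0 at y ∈ ∅; g ≡ 0 at y ∈ {0}; common: ∅.
  x = 9: f ≡ 0 at y ∈ ∅; g ≡ 0 at y ∈ {3}; common: ∅.
  x = 10: f ≡ 0 at y ∈ ∅; g ≡ 0 at y ∈ {6}; common: ∅.
Collecting: common zeros = {(3, 7)}, so the count is 1.
Comparison with the Bézout bound: 1 ≤ 1 = deg(f)·deg(g), as expected for curves with no common component (the bound is attained).


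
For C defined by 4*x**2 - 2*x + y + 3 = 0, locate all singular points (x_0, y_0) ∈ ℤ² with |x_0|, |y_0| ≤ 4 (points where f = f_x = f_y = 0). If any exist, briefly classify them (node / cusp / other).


No singular points in the scanned grid; C is smooth there.

Compute partial derivatives:
  f_x = 8*x - 2.
  f_y = 1.
f_y = 1 is a nonzero constant, so f_y never vanishes: no point (x, y) can satisfy f = f_x = f_y = 0. In particular no (x, y) ∈ {−4, ..., 4}² is singular; the curve is smooth.


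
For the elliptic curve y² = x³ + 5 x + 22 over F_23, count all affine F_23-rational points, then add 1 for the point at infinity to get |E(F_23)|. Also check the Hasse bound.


Affine points = {(3, 8), (3, 15), (7, 3), (7, 20), (12, 4), (12, 19), (16, 9), (16, 14), (17, 11), (17, 12), (20, 7), (20, 16), (21, 2), (21, 21), (22, 4), (22, 19)}; affine count = 16; |E(F_23)| = 17.

Discriminant check: Δ ∝ 4a³ + 27b² = 4·5³ + 27·22² = 4·125 + 27·484 ≡ 21 (mod 23). Nonzero ⇒ E is nonsingular.
For each x ∈ F_23, compute rhs = x³ + 5·x + 22 mod 23, then count y ∈ F_23 with y² ≡ rhs.
  x = 0: rhs = 22, matching y values: none (0 points).
  x = 1: rhs = 5, matching y values: none (0 points).
  x = 2: rhs = 17, matching y values: none (0 points).
  x = 3: rhs = 18, matching y values: 8, 15 (2 points).
  x = 4: rhs = 14, matching y values: none (0 points).
  x = 5: rhs = 11, matching y values: none (0 points).
  x = 6: rhs = 15, matching y values: none (0 points).
  x = 7: rhs = 9, matching y values: 3, 20 (2 points).
  x = 8: rhs = 22, matching y values: none (0 points).
  x = 9: rhs = 14, matching y values: none (0 points).
  x = 10: rhs = 14, matching y values: none (0 points).
  x = 11: rhs = 5, matching y values: none (0 points).
  x = 12: rhs = 16, matching y values: 4, 19 (2 points).
  x = 13: rhs = 7, matching y values: none (0 points).
  x = 14: rhs = 7, matching y values: none (0 points).
  x = 15: rhs = 22, matching y values: none (0 points).
  x = 16: rhs = 12, matching y values: 9, 14 (2 points).
  x = 17: rhs = 6, matching y values: 11, 12 (2 points).
  x = 18: rhs = 10, matching y values: none (0 points).
  x = 19: rhs = 7, matching y values: none (0 points).
  x = 20: rhs = 3, matching y values: 7, 16 (2 points).
  x = 21: rhs = 4, matching y values: 2, 21 (2 points).
  x = 22: rhs = 16, matching y values: 4, 19 (2 points).
Total affine count: 16.
Full point count |E(F_23)| = 16 + 1 = 17.
Hasse bound: |17 − (23+1)| = |-7| = 7 ≤ 2√23 ≈ 9.5917 ✓.


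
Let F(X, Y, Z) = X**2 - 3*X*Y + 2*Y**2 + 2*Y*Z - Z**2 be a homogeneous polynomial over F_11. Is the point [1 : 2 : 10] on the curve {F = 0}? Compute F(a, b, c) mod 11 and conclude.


F(1,2,10) ≡ 9 (mod 11); P is NOT on the curve.

Evaluate F(1, 2, 10) term-by-term (mod 11).
  X**2 ↦ 1·1·1·1 = 1
  -3*X*Y ↦ -3·1·2·1 = -6
  2*Y**2 ↦ 2·1·4·1 = 8
  2*Y*Z ↦ 2·1·2·10 = 40
  -Z**2 ↦ -1·1·1·100 = -100
Sum: F(1, 2, 10) = (1) + (-6) + (8) + (40) + (-100) = -57.
Reducing mod 11: -57 ≡ 9 (mod 11).
Since F(a, b, c) ≡ 9 ≠ 0 (mod 11), P does NOT lie on the curve.


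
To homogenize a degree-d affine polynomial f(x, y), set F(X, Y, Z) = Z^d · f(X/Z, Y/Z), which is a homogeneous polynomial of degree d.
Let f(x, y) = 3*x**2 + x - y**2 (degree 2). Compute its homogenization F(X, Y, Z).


F(X, Y, Z) = 3*X**2 + X*Z - Y**2

deg(f) = 2.
Substitute x = X/Z, y = Y/Z into f, then multiply by Z^2.
  monomial 3·x^2·y^0 ↦ 3·X^2·Y^0·Z^0.
  monomial 1·x^1·y^0 ↦ 1·X^1·Y^0·Z^1.
  monomial -1·x^0·y^2 ↦ -1·X^0·Y^2·Z^0.
Collecting: F(X, Y, Z) = 3*X**2 + X*Z - Y**2.


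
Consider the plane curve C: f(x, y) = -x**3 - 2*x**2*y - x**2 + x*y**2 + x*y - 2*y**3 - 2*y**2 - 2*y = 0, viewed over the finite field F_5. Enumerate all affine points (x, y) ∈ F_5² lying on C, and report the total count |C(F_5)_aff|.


Affine F_5-points: {(0, 0), (2, 3), (4, 0), (4, 1)}; count = 4.

For each of the 25 pairs (x, y) ∈ F_5², evaluate f(x, y) mod 5. Record the zeros.
  x = 0: [0↦0, 1↦4, 2↦2, 3↦2, 4↦2]  zeros at y ∈ {0}
  x = 1: [0↦3, 1↦2, 2↦2, 3↦1, 4↦2]  zeros at y ∈ ∅
  x = 2: [0↦3, 1↦3, 2↦1, 3↦0, 4↦3]  zeros at y ∈ {3}
  x = 3: [0↦4, 1↦1, 2↦3, 3↦3, 4↦4]  zeros at y ∈ ∅
  x = 4: [0↦0, 1↦0, 2↦2, 3↦4, 4↦4]  zeros at y ∈ {0, 1}
Collecting zeros: affine points = {(0, 0), (2, 3), (4, 0), (4, 1)}.
Total count |C(F_5)_aff| = 4.


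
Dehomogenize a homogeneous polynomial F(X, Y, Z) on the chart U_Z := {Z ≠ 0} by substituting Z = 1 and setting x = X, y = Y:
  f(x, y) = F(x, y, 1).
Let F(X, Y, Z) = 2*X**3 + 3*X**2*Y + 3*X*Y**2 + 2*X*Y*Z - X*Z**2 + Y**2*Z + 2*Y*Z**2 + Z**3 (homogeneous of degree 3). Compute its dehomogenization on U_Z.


f(x, y) = 2*x**3 + 3*x**2*y + 3*x*y**2 + 2*x*y - x + y**2 + 2*y + 1

On U_Z we set Z = 1. Each monomial c·X^i·Y^j·Z^k in F becomes c·x^i·y^j·1^k = c·x^i·y^j.
Substituting Z = 1: F(X, Y, 1) = 2*x**3 + 3*x**2*y + 3*x*y**2 + 2*x*y - x + y**2 + 2*y + 1.
Note: deg(f) ≤ deg(F) = 3; strict inequality happens when F is divisible by Z (lost terms).


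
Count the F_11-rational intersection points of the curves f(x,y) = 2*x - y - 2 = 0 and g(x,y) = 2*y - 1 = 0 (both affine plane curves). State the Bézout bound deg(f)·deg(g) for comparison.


Common zeros: {(4, 6)}; count = 1; Bézout bound = 1.

deg(f) = 1, deg(g) = 1, so Bézout bound = 1.
Scan x ∈ F_11. For each x, list the y ∈ F_11 with f(x, y) ≡ 0 and those with g(x, y) ≡ 0 (mod 11); the common zeros in that column are the intersection.
  x = 0: f ≡ 0 at y ∈ {9}; g ≡ 0 at y ∈ {6}; common: ∅.
  x = 1: f ≡ 0 at y ∈ {0}; g ≡ 0 at y ∈ {6}; common: ∅.
  x = 2: f ≡ 0 at y ∈ {2}; g ≡ 0 at y ∈ {6}; common: ∅.
  x = 3: f ≡ 0 at y ∈ {4}; g ≡ 0 at y ∈ {6}; common: ∅.
  x = 4: f ≡ 0 at y ∈ {6}; g ≡ 0 at y ∈ {6}; common: {6}.
  x = 5: f ≡ 0 at y ∈ {8}; g ≡ 0 at y ∈ {6}; common: ∅.
  x = 6: f ≡ 0 at y ∈ {10}; g ≡ 0 at y ∈ {6}; common: ∅.
  x = 7: f ≡ 0 at y ∈ {1}; g ≡ 0 at y ∈ {6}; common: ∅.
  x = 8: f ≡ 0 at y ∈ {3}; g ≡ 0 at y ∈ {6}; common: ∅.
  x = 9: f ≡ 0 at y ∈ {5}; g ≡ 0 at y ∈ {6}; common: ∅.
  x = 10: f ≡ 0 at y ∈ {7}; g ≡ 0 at y ∈ {6}; common: ∅.
Collecting: common zeros = {(4, 6)}, so the count is 1.
Comparison with the Bézout bound: 1 ≤ 1 = deg(f)·deg(g), as expected for curves with no common component (the bound is attained).


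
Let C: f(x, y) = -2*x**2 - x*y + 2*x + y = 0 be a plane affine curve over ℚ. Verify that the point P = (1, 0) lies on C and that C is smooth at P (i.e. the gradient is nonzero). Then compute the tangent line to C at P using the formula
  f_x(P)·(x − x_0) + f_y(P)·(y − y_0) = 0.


Tangent line at P: 2 - 2*x = 0.

Step 1: f(1, 0) = 0, so P lies on C.
Step 2: partial derivatives
  f_x(x, y) = -4*x - y + 2, f_y(x, y) = 1 - x.
  f_x(P) = -2, f_y(P) = 0 (gradient nonzero, so P is smooth).
Step 3: tangent line at P: -2·(x − 1) + 0·(y − 0) = 0.
Expanding: 2 - 2*x = 0.


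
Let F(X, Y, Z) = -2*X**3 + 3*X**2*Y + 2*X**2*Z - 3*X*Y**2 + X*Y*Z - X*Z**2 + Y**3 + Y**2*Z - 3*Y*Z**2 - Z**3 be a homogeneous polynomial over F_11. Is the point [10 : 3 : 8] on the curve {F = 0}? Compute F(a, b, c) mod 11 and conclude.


F(10,3,8) ≡ 7 (mod 11); P is NOT on the curve.

Evaluate F(10, 3, 8) term-by-term (mod 11).
  -2*X**3 ↦ -2·1000·1·1 = -2000
  3*X**2*Y ↦ 3·100·3·1 = 900
  2*X**2*Z ↦ 2·100·1·8 = 1600
  -3*X*Y**2 ↦ -3·10·9·1 = -270
  X*Y*Z ↦ 1·10·3·8 = 240
  -X*Z**2 ↦ -1·10·1·64 = -640
  Y**3 ↦ 1·1·27·1 = 27
  Y**2*Z ↦ 1·1·9·8 = 72
  -3*Y*Z**2 ↦ -3·1·3·64 = -576
  -Z**3 ↦ -1·1·1·512 = -512
Sum: F(10, 3, 8) = (-2000) + (900) + (1600) + (-270) + (240) + (-640) + (27) + (72) + (-576) + (-512) = -1159.
Reducing mod 11: -1159 ≡ 7 (mod 11).
Since F(a, b, c) ≡ 7 ≠ 0 (mod 11), P does NOT lie on the curve.


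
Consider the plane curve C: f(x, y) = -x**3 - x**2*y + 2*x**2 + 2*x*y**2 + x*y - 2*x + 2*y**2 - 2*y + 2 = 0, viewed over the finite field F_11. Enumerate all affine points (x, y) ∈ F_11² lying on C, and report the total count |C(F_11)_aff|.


Affine F_11-points: {(2, 1), (2, 7), (4, 4), (6, 0), (6, 7), (7, 5), (7, 6), (9, 0), (9, 7), (10, 10)}; count = 10.

For each of the 121 pairs (x, y) ∈ F_11², evaluate f(x, y) mod 11. Record the zeros.
  x = 0: [0↦2, 1↦2, 2↦6, 3↦3, 4↦4, 5↦9, 6↦7, 7↦9, 8↦4, 9↦3, 10↦6]  zeros at y ∈ ∅
  x = 1: [0↦1, 1↦3, 2↦2, 3↦9, 4↦2, 5↦3, 6↦1, 7↦7, 8↦10, 9↦10, 10↦7]  zeros at y ∈ ∅
  x = 2: [0↦9, 1↦0, 2↦3, 3↦7, 4↦1, 5↦7, 6↦3, 7↦0, 8↦9, 9↦8, 10↦8]  zeros at y ∈ {1, 7}
  x = 3: [0↦9, 1↦9, 2↦3, 3↦2, 4↦6, 5↦4, 6↦7, 7↦4, 8↦6, 9↦2, 10↦3]  zeros at y ∈ ∅
  x = 4: [0↦6, 1↦2, 2↦7, 3↦10, 4↦0, 5↦10, 6↦7, 7↦2, 8↦6, 9↦8, 10↦8]  zeros at y ∈ {4}
  x = 5: [0↦5, 1↦6, 2↦9, 3↦3, 4↦10, 5↦8, 6↦8, 7↦10, 8↦3, 9↦9, 10↦6]  zeros at y ∈ ∅
  x = 6: [0↦0, 1↦4, 2↦3, 3↦8, 4↦8, 5↦3, 6↦4, 7↦0, 8↦2, 9↦10, 10↦2]  zeros at y ∈ {0, 7}
  x = 7: [0↦7, 1↦1, 2↦5, 3↦8, 4↦10, 5↦0, 6↦0, 7↦10, 8↦8, 9↦5, 10↦1]  zeros at y ∈ {5, 6}
  x = 8: [0↦9, 1↦2, 2↦9, 3↦8, 4↦10, 5↦4, 6↦1, 7↦1, 8↦4, 9↦10, 10↦8]  zeros at y ∈ ∅
  x = 9: [0↦0, 1↦1, 2↦9, 3↦2, 4↦2, 5↦9, 6↦1, 7↦0, 8↦6, 9↦8, 10↦6]  zeros at y ∈ {0, 7}
  x = 10: [0↦7, 1↦3, 2↦10, 3↦6, 4↦2, 5↦9, 6↦5, 7↦1, 8↦8, 9↦4, 10↦0]  zeros at y ∈ {10}
Collecting zeros: affine points = {(2, 1), (2, 7), (4, 4), (6, 0), (6, 7), (7, 5), (7, 6), (9, 0), (9, 7), (10, 10)}.
Total count |C(F_11)_aff| = 10.


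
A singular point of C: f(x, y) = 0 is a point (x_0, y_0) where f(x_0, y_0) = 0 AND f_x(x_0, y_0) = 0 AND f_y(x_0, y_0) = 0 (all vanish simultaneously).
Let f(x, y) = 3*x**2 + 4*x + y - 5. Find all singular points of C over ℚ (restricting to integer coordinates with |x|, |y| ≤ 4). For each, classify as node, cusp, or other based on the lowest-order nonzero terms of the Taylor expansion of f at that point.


No singular points in the scanned grid; C is smooth there.

Compute partial derivatives:
  f_x = 6*x + 4.
  f_y = 1.
f_y = 1 is a nonzero constant, so f_y never vanishes: no point (x, y) can satisfy f = f_x = f_y = 0. In particular no (x, y) ∈ {−4, ..., 4}² is singular; the curve is smooth.


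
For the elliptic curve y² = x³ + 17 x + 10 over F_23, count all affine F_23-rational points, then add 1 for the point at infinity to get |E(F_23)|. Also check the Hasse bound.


Affine points = {(2, 11), (2, 12), (4, 2), (4, 21), (5, 6), (5, 17), (6, 11), (6, 12), (7, 9), (7, 14), (9, 8), (9, 15), (13, 6), (13, 17), (14, 5), (14, 18), (15, 11), (15, 12), (16, 10), (16, 13), (19, 4), (19, 19), (20, 1), (20, 22)}; affine count = 24; |E(F_23)| = 25.

Discriminant check: Δ ∝ 4a³ + 27b² = 4·17³ + 27·10² = 4·4913 + 27·100 ≡ 19 (mod 23). Nonzero ⇒ E is nonsingular.
For each x ∈ F_23, compute rhs = x³ + 17·x + 10 mod 23, then count y ∈ F_23 with y² ≡ rhs.
  x = 0: rhs = 10, matching y values: none (0 points).
  x = 1: rhs = 5, matching y values: none (0 points).
  x = 2: rhs = 6, matching y values: 11, 12 (2 points).
  x = 3: rhs = 19, matching y values: none (0 points).
  x = 4: rhs = 4, matching y values: 2, 21 (2 points).
  x = 5: rhs = 13, matching y values: 6, 17 (2 points).
  x = 6: rhs = 6, matching y values: 11, 12 (2 points).
  x = 7: rhs = 12, matching y values: 9, 14 (2 points).
  x = 8: rhs = 14, matching y values: none (0 points).
  x = 9: rhs = 18, matching y values: 8, 15 (2 points).
  x = 10: rhs = 7, matching y values: none (0 points).
  x = 11: rhs = 10, matching y values: none (0 points).
  x = 12: rhs = 10, matching y values: none (0 points).
  x = 13: rhs = 13, matching y values: 6, 17 (2 points).
  x = 14: rhs = 2, matching y values: 5, 18 (2 points).
  x = 15: rhs = 6, matching y values: 11, 12 (2 points).
  x = 16: rhs = 8, matching y values: 10, 13 (2 points).
  x = 17: rhs = 14, matching y values: none (0 points).
  x = 18: rhs = 7, matching y values: none (0 points).
  x = 19: rhs = 16, matching y values: 4, 19 (2 points).
  x = 20: rhs = 1, matching y values: 1, 22 (2 points).
  x = 21: rhs = 14, matching y values: none (0 points).
  x = 22: rhs = 15, matching y values: none (0 points).
Total affine count: 24.
Full point count |E(F_23)| = 24 + 1 = 25.
Hasse bound: |25 − (23+1)| = |1| = 1 ≤ 2√23 ≈ 9.5917 ✓.


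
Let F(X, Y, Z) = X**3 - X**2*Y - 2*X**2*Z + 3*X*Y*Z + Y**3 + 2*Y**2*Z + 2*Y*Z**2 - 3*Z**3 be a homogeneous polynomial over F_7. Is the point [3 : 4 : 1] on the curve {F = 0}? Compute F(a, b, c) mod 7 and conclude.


F(3,4,1) ≡ 5 (mod 7); P is NOT on the curve.

Evaluate F(3, 4, 1) term-by-term (mod 7).
  X**3 ↦ 1·27·1·1 = 27
  -X**2*Y ↦ -1·9·4·1 = -36
  -2*X**2*Z ↦ -2·9·1·1 = -18
  3*X*Y*Z ↦ 3·3·4·1 = 36
  Y**3 ↦ 1·1·64·1 = 64
  2*Y**2*Z ↦ 2·1·16·1 = 32
  2*Y*Z**2 ↦ 2·1·4·1 = 8
  -3*Z**3 ↦ -3·1·1·1 = -3
Sum: F(3, 4, 1) = (27) + (-36) + (-18) + (36) + (64) + (32) + (8) + (-3) = 110.
Reducing mod 7: 110 ≡ 5 (mod 7).
Since F(a, b, c) ≡ 5 ≠ 0 (mod 7), P does NOT lie on the curve.


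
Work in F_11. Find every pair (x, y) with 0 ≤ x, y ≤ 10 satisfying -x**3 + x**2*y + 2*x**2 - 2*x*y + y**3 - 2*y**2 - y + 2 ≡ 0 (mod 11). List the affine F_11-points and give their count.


Affine F_11-points: {(0, 1), (0, 2), (0, 10), (1, 1), (2, 1), (2, 2), (2, 10), (3, 4), (4, 3), (4, 7), (5, 3), (6, 7), (7, 3), (8, 6), (10, 7), (10, 10)}; count = 16.

For each of the 121 pairs (x, y) ∈ F_11², evaluate f(x, y) mod 11. Record the zeros.
  x = 0: [0↦2, 1↦0, 2↦0, 3↦8, 4↦8, 5↦6, 6↦8, 7↦9, 8↦4, 9↦10, 10↦0]  zeros at y ∈ {1, 2, 10}
  x = 1: [0↦3, 1↦0, 2↦10, 3↦6, 4↦5, 5↦2, 6↦3, 7↦3, 8↦8, 9↦2, 10↦2]  zeros at y ∈ {1}
  x = 2: [0↦2, 1↦0, 2↦0, 3↦8, 4↦8, 5↦6, 6↦8, 7↦9, 8↦4, 9↦10, 10↦0]  zeros at y ∈ {1, 2, 10}
  x = 3: [0↦4, 1↦5, 2↦8, 3↦8, 4↦0, 5↦1, 6↦6, 7↦10, 8↦8, 9↦6, 10↦10]  zeros at y ∈ {4}
  x = 4: [0↦3, 1↦9, 2↦6, 3↦0, 4↦8, 5↦3, 6↦2, 7↦0, 8↦3, 9↦6, 10↦4]  zeros at y ∈ {3, 7}
  x = 5: [0↦4, 1↦6, 2↦10, 3↦0, 4↦4, 5↦6, 6↦1, 7↦6, 8↦5, 9↦4, 10↦9]  zeros at y ∈ {3}
  x = 6: [0↦1, 1↦1, 2↦3, 3↦2, 4↦4, 5↦4, 6↦8, 7↦0, 8↦8, 9↦5, 10↦8]  zeros at y ∈ {7}
  x = 7: [0↦10, 1↦10, 2↦1, 3↦0, 4↦2, 5↦2, 6↦6, 7↦9, 8↦6, 9↦3, 10↦6]  zeros at y ∈ {3}
  x = 8: [0↦3, 1↦5, 2↦9, 3↦10, 4↦3, 5↦5, 6↦0, 7↦5, 8↦4, 9↦3, 10↦8]  zeros at y ∈ {6}
  x = 9: [0↦7, 1↦2, 2↦10, 3↦4, 4↦1, 5↦7, 6↦6, 7↦4, 8↦7, 9↦10, 10↦8]  zeros at y ∈ ∅
  x = 10: [0↦5, 1↦6, 2↦9, 3↦9, 4↦1, 5↦2, 6↦7, 7↦0, 8↦9, 9↦7, 10↦0]  zeros at y ∈ {7, 10}
Collecting zeros: affine points = {(0, 1), (0, 2), (0, 10), (1, 1), (2, 1), (2, 2), (2, 10), (3, 4), (4, 3), (4, 7), (5, 3), (6, 7), (7, 3), (8, 6), (10, 7), (10, 10)}.
Total count |C(F_11)_aff| = 16.
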